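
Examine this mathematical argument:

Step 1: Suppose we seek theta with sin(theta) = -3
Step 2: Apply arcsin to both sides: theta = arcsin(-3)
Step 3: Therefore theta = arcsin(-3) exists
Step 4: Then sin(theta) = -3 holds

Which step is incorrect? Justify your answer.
Step 2: Apply arcsin to both sides: theta = arcsin(-3)

Step 2 applies arcsin to -3. However, arcsin(x) is only defined for x in [-1, 1] because sin(theta) can only produce values in that range. Since |-3| > 1, arcsin(-3) is undefined. There is no angle whose sine equals -3.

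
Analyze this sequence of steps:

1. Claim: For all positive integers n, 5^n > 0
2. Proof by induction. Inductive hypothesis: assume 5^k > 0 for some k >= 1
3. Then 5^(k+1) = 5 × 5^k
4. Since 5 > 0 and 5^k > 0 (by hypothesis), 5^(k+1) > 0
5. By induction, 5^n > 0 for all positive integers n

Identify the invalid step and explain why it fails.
Step 5: By induction, 5^n > 0 for all positive integers n

Step 5 concludes the proof by induction, but no base case was ever established. A valid induction proof requires: (1) a base case proving 5^1 > 0, and (2) an inductive step showing IF 5^k > 0 THEN 5^(k+1) > 0. Steps 2-4 correctly establish the inductive step, but without the base case the conclusion in step 5 does not follow.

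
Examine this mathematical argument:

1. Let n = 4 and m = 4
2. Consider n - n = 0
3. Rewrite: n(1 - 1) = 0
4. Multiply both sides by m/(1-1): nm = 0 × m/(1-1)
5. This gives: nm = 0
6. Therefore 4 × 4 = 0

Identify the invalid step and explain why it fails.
Step 4: Multiply both sides by m/(1-1): nm = 0 × m/(1-1)

Step 4 multiplies both sides by m/(1-1). However, 1-1 = 0, so this is multiplication by m/0, which is undefined. We cannot multiply by an undefined expression.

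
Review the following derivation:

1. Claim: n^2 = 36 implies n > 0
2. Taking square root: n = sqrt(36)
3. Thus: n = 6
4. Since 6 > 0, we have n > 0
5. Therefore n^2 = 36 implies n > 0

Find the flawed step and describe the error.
Step 2: Taking square root: n = sqrt(36)

Step 2 takes the square root and assumes the positive root only. The equation n^2 = 36 actually has two solutions: n = 6 and n = -6. The proof silently assumes n > 0 without justification, then uses this assumption to conclude n > 0, which is circular. The counterexample n = -6 shows the claim is false.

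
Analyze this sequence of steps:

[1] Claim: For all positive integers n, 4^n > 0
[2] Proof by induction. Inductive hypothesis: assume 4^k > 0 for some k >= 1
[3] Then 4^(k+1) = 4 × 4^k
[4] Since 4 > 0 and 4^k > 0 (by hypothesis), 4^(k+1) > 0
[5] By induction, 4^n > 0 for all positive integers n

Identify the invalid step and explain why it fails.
Step 5: By induction, 4^n > 0 for all positive integers n

Step 5 concludes the proof by induction, but no base case was ever established. A valid induction proof requires: (1) a base case proving 4^1 > 0, and (2) an inductive step showing IF 4^k > 0 THEN 4^(k+1) > 0. Steps 2-4 correctly establish the inductive step, but without the base case the conclusion in step 5 does not follow.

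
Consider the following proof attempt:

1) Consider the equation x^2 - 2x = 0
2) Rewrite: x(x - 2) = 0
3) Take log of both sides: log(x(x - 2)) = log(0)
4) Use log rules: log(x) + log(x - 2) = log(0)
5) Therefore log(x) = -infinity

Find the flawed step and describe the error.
Step 3: Take log of both sides: log(x(x - 2)) = log(0)

Step 3 takes the logarithm of both sides, resulting in log(0) on the right side. The logarithm is only defined for positive numbers; log(0) is undefined (approaches negative infinity). This operation is invalid.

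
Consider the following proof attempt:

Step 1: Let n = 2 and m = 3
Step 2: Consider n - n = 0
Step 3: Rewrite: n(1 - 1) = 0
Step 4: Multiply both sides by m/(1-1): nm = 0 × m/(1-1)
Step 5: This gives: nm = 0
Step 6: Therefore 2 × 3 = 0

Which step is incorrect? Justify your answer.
Step 4: Multiply both sides by m/(1-1): nm = 0 × m/(1-1)

Step 4 multiplies both sides by m/(1-1). However, 1-1 = 0, so this is multiplication by m/0, which is undefined. We cannot multiply by an undefined expression.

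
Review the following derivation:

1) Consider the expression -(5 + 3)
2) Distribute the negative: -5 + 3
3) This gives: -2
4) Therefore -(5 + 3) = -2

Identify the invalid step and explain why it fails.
Step 2: Distribute the negative: -5 + 3

Step 2 incorrectly distributes the negative sign. The correct distribution is -(5 + 3) = -5 - 3 = -8. The negative must be applied to both terms, not just the first. The error treats -(5 + 3) as -5 + 3, which equals -2 instead of -8.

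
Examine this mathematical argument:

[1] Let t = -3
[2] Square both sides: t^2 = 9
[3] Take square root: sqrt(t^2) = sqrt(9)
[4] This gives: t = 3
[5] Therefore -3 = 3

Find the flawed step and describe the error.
Step 4: This gives: t = 3

Step 4 incorrectly states that sqrt(t^2) = t. The correct identity is sqrt(t^2) = |t|. Since t = -3 < 0, we have sqrt(t^2) = |-3| = 3, not t = -3.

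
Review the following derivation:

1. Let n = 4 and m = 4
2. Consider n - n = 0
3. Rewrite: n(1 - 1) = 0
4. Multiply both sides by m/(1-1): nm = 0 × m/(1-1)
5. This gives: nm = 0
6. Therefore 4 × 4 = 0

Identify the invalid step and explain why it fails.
Step 4: Multiply both sides by m/(1-1): nm = 0 × m/(1-1)

Step 4 multiplies both sides by m/(1-1). However, 1-1 = 0, so this is multiplication by m/0, which is undefined. We cannot multiply by an undefined expression.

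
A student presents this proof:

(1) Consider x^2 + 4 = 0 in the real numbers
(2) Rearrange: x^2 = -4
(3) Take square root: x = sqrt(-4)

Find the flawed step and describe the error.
Step 3: Take square root: x = sqrt(-4)

Step 3 takes the square root of -4, which is negative. In the real number system, the square root of a negative number is undefined. The equation x^2 + 4 = 0 has no real solutions. Square roots of negative numbers only exist in the complex numbers.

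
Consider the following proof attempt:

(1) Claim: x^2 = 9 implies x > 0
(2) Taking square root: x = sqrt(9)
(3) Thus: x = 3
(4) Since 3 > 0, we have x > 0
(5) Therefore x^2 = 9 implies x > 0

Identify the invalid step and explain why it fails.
Step 2: Taking square root: x = sqrt(9)

Step 2 takes the square root and assumes the positive root only. The equation x^2 = 9 actually has two solutions: x = 3 and x = -3. The proof silently assumes x > 0 without justification, then uses this assumption to conclude x > 0, which is circular. The counterexample x = -3 shows the claim is false.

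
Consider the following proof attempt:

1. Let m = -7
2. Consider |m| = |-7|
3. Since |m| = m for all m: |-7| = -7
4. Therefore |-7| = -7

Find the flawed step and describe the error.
Step 3: Since |m| = m for all m: |-7| = -7

Step 3 incorrectly states that |m| = m for all m. The correct definition is |m| = m when m >= 0, and |m| = -m when m < 0. Since -7 < 0, we have |-7| = -(-7) = 7, not -7.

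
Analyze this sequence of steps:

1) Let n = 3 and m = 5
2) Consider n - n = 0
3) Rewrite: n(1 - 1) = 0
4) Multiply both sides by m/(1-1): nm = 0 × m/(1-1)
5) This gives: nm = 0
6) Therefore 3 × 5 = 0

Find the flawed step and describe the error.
Step 4: Multiply both sides by m/(1-1): nm = 0 × m/(1-1)

Step 4 multiplies both sides by m/(1-1). However, 1-1 = 0, so this is multiplication by m/0, which is undefined. We cannot multiply by an undefined expression.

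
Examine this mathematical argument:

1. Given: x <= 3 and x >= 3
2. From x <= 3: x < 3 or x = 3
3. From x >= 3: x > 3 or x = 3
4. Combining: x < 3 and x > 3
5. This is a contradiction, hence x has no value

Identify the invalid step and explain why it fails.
Step 4: Combining: x < 3 and x > 3

Step 4 incorrectly combines the conditions. From x <= 3 and x >= 3, the intersection is x = 3. The error treats the 'or' cases as 'and' requirements. The correct conclusion is that x = 3 is the unique solution, not that no solution exists.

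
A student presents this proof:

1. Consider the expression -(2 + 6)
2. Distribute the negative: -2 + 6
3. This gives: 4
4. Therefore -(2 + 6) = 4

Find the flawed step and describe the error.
Step 2: Distribute the negative: -2 + 6

Step 2 incorrectly distributes the negative sign. The correct distribution is -(2 + 6) = -2 - 6 = -8. The negative must be applied to both terms, not just the first. The error treats -(2 + 6) as -2 + 6, which equals 4 instead of -8.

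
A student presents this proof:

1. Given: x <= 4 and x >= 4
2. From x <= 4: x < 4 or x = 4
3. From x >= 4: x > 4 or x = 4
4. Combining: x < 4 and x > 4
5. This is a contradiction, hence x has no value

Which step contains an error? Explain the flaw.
Step 4: Combining: x < 4 and x > 4

Step 4 incorrectly combines the conditions. From x <= 4 and x >= 4, the intersection is x = 4. The error treats the 'or' cases as 'and' requirements. The correct conclusion is that x = 4 is the unique solution, not that no solution exists.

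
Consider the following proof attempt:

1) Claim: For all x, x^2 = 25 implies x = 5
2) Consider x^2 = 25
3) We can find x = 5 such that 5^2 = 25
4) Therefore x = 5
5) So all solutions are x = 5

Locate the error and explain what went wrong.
Step 4: Therefore x = 5

Step 4 incorrectly concludes that x = 5 is the only solution. The proof shows that x = 5 is A solution (existence), but does not show it is the ONLY solution (uniqueness). In fact, x = -5 is also a solution since (-5)^2 = 25. Finding one solution doesn't prove there are no others.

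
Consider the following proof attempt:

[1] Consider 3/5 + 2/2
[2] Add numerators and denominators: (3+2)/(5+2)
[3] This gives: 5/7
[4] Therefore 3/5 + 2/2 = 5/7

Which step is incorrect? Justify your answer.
Step 2: Add numerators and denominators: (3+2)/(5+2)

Step 2 incorrectly adds fractions by separately adding numerators and denominators. This is wrong. The correct method requires a common denominator: 3/5 + 2/2 = (3×2 + 2×5)/(5×2) = 16/10 = 8/5. The method used gives 5/7, which is different.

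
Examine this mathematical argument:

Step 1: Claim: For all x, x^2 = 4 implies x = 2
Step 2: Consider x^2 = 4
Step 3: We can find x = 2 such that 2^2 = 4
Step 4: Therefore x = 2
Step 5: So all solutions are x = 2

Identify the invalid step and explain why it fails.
Step 4: Therefore x = 2

Step 4 incorrectly concludes that x = 2 is the only solution. The proof shows that x = 2 is A solution (existence), but does not show it is the ONLY solution (uniqueness). In fact, x = -2 is also a solution since (-2)^2 = 4. Finding one solution doesn't prove there are no others.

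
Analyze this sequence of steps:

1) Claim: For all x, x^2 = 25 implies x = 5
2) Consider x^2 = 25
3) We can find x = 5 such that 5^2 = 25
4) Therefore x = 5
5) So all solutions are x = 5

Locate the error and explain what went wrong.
Step 4: Therefore x = 5

Step 4 incorrectly concludes that x = 5 is the only solution. The proof shows that x = 5 is A solution (existence), but does not show it is the ONLY solution (uniqueness). In fact, x = -5 is also a solution since (-5)^2 = 25. Finding one solution doesn't prove there are no others.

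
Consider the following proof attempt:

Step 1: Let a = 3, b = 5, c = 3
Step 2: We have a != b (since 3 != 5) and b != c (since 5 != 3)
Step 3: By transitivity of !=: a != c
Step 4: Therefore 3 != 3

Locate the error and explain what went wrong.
Step 3: By transitivity of !=: a != c

Step 3 incorrectly applies transitivity to the '!=' relation. Transitivity states: if a R b and b R c, then a R c. However, '!=' is not transitive. Counterexample: 3 != 5 and 5 != 3, but 3 = 3 (both equal 3). Transitivity holds for relations like <, <=, =, but not for !=.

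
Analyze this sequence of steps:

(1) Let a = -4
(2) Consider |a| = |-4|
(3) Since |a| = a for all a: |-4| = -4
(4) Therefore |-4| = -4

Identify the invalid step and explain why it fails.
Step 3: Since |a| = a for all a: |-4| = -4

Step 3 incorrectly states that |a| = a for all a. The correct definition is |a| = a when a >= 0, and |a| = -a when a < 0. Since -4 < 0, we have |-4| = -(-4) = 4, not -4.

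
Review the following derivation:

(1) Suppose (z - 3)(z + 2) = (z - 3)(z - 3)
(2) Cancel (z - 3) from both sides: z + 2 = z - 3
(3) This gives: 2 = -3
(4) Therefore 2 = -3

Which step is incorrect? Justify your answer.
Step 2: Cancel (z - 3) from both sides: z + 2 = z - 3

Step 2 cancels (z - 3) from both sides. This is only valid if (z - 3) ≠ 0, i.e., z ≠ 3. When z = 3, both sides equal zero regardless of the other factors. The correct approach requires considering z = 3 as a separate case.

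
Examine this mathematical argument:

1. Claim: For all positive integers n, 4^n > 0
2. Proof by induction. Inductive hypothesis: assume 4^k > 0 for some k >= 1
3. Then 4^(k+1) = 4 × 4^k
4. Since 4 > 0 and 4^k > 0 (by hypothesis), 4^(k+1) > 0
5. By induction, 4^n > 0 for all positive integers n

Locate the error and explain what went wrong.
Step 5: By induction, 4^n > 0 for all positive integers n

Step 5 concludes the proof by induction, but no base case was ever established. A valid induction proof requires: (1) a base case proving 4^1 > 0, and (2) an inductive step showing IF 4^k > 0 THEN 4^(k+1) > 0. Steps 2-4 correctly establish the inductive step, but without the base case the conclusion in step 5 does not follow.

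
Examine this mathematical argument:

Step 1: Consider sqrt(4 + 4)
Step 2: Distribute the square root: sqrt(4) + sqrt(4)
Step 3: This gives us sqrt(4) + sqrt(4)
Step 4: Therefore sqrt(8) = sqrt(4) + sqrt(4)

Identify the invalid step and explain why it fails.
Step 2: Distribute the square root: sqrt(4) + sqrt(4)

Step 2 incorrectly 'distributes' the square root over addition. The square root function does not distribute: sqrt(a + b) ≠ sqrt(a) + sqrt(b). In fact, sqrt(4 + 4) = sqrt(8) ≈ 2.8284, while sqrt(4) + sqrt(4) ≈ 4.0000.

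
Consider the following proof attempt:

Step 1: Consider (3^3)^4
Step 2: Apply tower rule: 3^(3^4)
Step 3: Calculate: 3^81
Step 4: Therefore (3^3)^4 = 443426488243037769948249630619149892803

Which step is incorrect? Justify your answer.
Step 2: Apply tower rule: 3^(3^4)

Step 2 incorrectly states that (a^b)^c = a^(b^c). The correct rule is (a^b)^c = a^(b×c). The actual value is (3^3)^4 = 3^12 = 531441, not 3^81 = 443426488243037769948249630619149892803.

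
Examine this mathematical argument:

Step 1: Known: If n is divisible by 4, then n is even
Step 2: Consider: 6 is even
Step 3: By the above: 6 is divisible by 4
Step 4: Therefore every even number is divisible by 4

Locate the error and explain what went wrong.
Step 3: By the above: 6 is divisible by 4

Step 3 commits the fallacy of affirming the consequent. The known fact 'divisible by 4 → even' does NOT imply 'even → divisible by 4'. That would be the converse, which is false. For example, 6 is even but 6 ÷ 4 = 1.50, which is not an integer.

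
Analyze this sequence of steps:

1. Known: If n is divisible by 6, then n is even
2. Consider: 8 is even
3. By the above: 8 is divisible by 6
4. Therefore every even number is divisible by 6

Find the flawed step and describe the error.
Step 3: By the above: 8 is divisible by 6

Step 3 commits the fallacy of affirming the consequent. The known fact 'divisible by 6 → even' does NOT imply 'even → divisible by 6'. That would be the converse, which is false. For example, 8 is even but 8 ÷ 6 = 1.33, which is not an integer.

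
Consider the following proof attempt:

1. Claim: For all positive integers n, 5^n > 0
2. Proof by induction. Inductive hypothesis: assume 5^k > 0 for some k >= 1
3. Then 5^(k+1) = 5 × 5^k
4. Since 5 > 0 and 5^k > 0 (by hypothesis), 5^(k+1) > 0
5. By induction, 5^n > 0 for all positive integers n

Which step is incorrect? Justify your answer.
Step 5: By induction, 5^n > 0 for all positive integers n

Step 5 concludes the proof by induction, but no base case was ever established. A valid induction proof requires: (1) a base case proving 5^1 > 0, and (2) an inductive step showing IF 5^k > 0 THEN 5^(k+1) > 0. Steps 2-4 correctly establish the inductive step, but without the base case the conclusion in step 5 does not follow.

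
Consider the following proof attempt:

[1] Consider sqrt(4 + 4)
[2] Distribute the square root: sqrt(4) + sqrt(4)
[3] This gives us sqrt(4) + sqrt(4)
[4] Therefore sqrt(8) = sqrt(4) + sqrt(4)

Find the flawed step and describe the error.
Step 2: Distribute the square root: sqrt(4) + sqrt(4)

Step 2 incorrectly 'distributes' the square root over addition. The square root function does not distribute: sqrt(a + b) ≠ sqrt(a) + sqrt(b). In fact, sqrt(4 + 4) = sqrt(8) ≈ 2.8284, while sqrt(4) + sqrt(4) ≈ 4.0000.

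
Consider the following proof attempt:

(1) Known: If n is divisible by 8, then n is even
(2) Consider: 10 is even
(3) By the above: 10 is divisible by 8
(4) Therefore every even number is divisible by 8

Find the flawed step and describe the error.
Step 3: By the above: 10 is divisible by 8

Step 3 commits the fallacy of affirming the consequent. The known fact 'divisible by 8 → even' does NOT imply 'even → divisible by 8'. That would be the converse, which is false. For example, 10 is even but 10 ÷ 8 = 1.25, which is not an integer.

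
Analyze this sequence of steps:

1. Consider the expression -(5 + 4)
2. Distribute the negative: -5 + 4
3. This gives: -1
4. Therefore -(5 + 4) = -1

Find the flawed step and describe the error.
Step 2: Distribute the negative: -5 + 4

Step 2 incorrectly distributes the negative sign. The correct distribution is -(5 + 4) = -5 - 4 = -9. The negative must be applied to both terms, not just the first. The error treats -(5 + 4) as -5 + 4, which equals -1 instead of -9.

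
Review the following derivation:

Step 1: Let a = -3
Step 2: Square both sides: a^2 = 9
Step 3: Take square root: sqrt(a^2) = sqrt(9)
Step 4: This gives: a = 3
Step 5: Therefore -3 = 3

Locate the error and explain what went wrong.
Step 4: This gives: a = 3

Step 4 incorrectly states that sqrt(a^2) = a. The correct identity is sqrt(a^2) = |a|. Since a = -3 < 0, we have sqrt(a^2) = |-3| = 3, not a = -3.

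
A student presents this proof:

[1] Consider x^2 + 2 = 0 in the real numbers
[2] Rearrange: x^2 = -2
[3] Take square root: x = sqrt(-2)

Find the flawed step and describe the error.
Step 3: Take square root: x = sqrt(-2)

Step 3 takes the square root of -2, which is negative. In the real number system, the square root of a negative number is undefined. The equation x^2 + 2 = 0 has no real solutions. Square roots of negative numbers only exist in the complex numbers.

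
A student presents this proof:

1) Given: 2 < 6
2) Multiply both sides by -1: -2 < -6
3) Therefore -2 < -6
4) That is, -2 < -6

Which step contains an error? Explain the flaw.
Step 2: Multiply both sides by -1: -2 < -6

Step 2 multiplies both sides by -1 but fails to reverse the inequality sign. When multiplying (or dividing) an inequality by a negative number, the direction must be reversed. Since 2 < 6, we should get -2 > -6, i.e., -2 > -6.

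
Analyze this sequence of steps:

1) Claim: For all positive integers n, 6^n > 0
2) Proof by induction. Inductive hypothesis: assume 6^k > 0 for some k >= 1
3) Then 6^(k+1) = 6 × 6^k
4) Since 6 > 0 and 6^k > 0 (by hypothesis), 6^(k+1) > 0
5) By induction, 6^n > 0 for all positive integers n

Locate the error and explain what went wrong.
Step 5: By induction, 6^n > 0 for all positive integers n

Step 5 concludes the proof by induction, but no base case was ever established. A valid induction proof requires: (1) a base case proving 6^1 > 0, and (2) an inductive step showing IF 6^k > 0 THEN 6^(k+1) > 0. Steps 2-4 correctly establish the inductive step, but without the base case the conclusion in step 5 does not follow.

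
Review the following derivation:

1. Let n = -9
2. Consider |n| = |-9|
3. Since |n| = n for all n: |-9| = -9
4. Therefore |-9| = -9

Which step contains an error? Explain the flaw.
Step 3: Since |n| = n for all n: |-9| = -9

Step 3 incorrectly states that |n| = n for all n. The correct definition is |n| = n when n >= 0, and |n| = -n when n < 0. Since -9 < 0, we have |-9| = -(-9) = 9, not -9.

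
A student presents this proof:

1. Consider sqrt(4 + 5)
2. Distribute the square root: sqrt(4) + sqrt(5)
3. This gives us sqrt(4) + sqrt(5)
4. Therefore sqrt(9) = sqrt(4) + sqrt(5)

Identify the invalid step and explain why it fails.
Step 2: Distribute the square root: sqrt(4) + sqrt(5)

Step 2 incorrectly 'distributes' the square root over addition. The square root function does not distribute: sqrt(a + b) ≠ sqrt(a) + sqrt(b). In fact, sqrt(4 + 5) = sqrt(9) ≈ 3.0000, while sqrt(4) + sqrt(5) ≈ 4.2361.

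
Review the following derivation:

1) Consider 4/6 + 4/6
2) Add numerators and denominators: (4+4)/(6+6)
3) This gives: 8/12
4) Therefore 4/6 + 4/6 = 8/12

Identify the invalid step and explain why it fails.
Step 2: Add numerators and denominators: (4+4)/(6+6)

Step 2 incorrectly adds fractions by separately adding numerators and denominators. This is wrong. The correct method requires a common denominator: 4/6 + 4/6 = (4×6 + 4×6)/(6×6) = 48/36 = 4/3. The method used gives 8/12, which is different.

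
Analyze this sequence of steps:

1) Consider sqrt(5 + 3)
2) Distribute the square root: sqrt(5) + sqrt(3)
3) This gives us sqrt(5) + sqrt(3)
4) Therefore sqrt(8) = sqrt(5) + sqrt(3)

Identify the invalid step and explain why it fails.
Step 2: Distribute the square root: sqrt(5) + sqrt(3)

Step 2 incorrectly 'distributes' the square root over addition. The square root function does not distribute: sqrt(a + b) ≠ sqrt(a) + sqrt(b). In fact, sqrt(5 + 3) = sqrt(8) ≈ 2.8284, while sqrt(5) + sqrt(3) ≈ 3.9681.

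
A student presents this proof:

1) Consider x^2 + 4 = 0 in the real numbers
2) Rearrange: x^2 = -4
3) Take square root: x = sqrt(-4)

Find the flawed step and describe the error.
Step 3: Take square root: x = sqrt(-4)

Step 3 takes the square root of -4, which is negative. In the real number system, the square root of a negative number is undefined. The equation x^2 + 4 = 0 has no real solutions. Square roots of negative numbers only exist in the complex numbers.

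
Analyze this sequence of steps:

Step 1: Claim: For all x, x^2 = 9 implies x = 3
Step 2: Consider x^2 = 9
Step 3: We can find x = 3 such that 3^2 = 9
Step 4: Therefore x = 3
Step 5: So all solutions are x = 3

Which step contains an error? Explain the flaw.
Step 4: Therefore x = 3

Step 4 incorrectly concludes that x = 3 is the only solution. The proof shows that x = 3 is A solution (existence), but does not show it is the ONLY solution (uniqueness). In fact, x = -3 is also a solution since (-3)^2 = 9. Finding one solution doesn't prove there are no others.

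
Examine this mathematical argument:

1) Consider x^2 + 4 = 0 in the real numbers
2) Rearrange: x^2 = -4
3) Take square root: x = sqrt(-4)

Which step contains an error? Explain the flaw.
Step 3: Take square root: x = sqrt(-4)

Step 3 takes the square root of -4, which is negative. In the real number system, the square root of a negative number is undefined. The equation x^2 + 4 = 0 has no real solutions. Square roots of negative numbers only exist in the complex numbers.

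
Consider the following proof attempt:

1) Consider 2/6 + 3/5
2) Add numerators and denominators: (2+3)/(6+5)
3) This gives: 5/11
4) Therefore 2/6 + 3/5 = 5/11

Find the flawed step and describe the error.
Step 2: Add numerators and denominators: (2+3)/(6+5)

Step 2 incorrectly adds fractions by separately adding numerators and denominators. This is wrong. The correct method requires a common denominator: 2/6 + 3/5 = (2×5 + 3×6)/(6×5) = 28/30 = 14/15. The method used gives 5/11, which is different.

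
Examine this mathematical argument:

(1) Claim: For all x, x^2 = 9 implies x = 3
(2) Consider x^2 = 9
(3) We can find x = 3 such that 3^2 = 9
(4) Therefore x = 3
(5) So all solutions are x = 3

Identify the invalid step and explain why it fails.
Step 4: Therefore x = 3

Step 4 incorrectly concludes that x = 3 is the only solution. The proof shows that x = 3 is A solution (existence), but does not show it is the ONLY solution (uniqueness). In fact, x = -3 is also a solution since (-3)^2 = 9. Finding one solution doesn't prove there are no others.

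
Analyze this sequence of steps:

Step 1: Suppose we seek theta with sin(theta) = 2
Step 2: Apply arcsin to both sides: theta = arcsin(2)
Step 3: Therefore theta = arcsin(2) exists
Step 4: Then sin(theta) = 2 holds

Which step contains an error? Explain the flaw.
Step 2: Apply arcsin to both sides: theta = arcsin(2)

Step 2 applies arcsin to 2. However, arcsin(x) is only defined for x in [-1, 1] because sin(theta) can only produce values in that range. Since |2| > 1, arcsin(2) is undefined. There is no angle whose sine equals 2.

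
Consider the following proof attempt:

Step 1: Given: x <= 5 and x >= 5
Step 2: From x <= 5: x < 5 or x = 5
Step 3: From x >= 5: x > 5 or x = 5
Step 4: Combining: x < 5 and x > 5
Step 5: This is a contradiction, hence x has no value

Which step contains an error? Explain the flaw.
Step 4: Combining: x < 5 and x > 5

Step 4 incorrectly combines the conditions. From x <= 5 and x >= 5, the intersection is x = 5. The error treats the 'or' cases as 'and' requirements. The correct conclusion is that x = 5 is the unique solution, not that no solution exists.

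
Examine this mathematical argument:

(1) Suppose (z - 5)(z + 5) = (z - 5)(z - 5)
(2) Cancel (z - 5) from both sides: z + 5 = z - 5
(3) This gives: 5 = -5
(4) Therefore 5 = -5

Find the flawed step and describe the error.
Step 2: Cancel (z - 5) from both sides: z + 5 = z - 5

Step 2 cancels (z - 5) from both sides. This is only valid if (z - 5) ≠ 0, i.e., z ≠ 5. When z = 5, both sides equal zero regardless of the other factors. The correct approach requires considering z = 5 as a separate case.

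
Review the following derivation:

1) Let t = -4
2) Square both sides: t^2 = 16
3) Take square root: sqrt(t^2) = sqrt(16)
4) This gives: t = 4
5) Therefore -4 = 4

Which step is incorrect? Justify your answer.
Step 4: This gives: t = 4

Step 4 incorrectly states that sqrt(t^2) = t. The correct identity is sqrt(t^2) = |t|. Since t = -4 < 0, we have sqrt(t^2) = |-4| = 4, not t = -4.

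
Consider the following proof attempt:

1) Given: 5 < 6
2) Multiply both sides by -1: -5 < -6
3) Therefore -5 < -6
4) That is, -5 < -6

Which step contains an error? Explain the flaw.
Step 2: Multiply both sides by -1: -5 < -6

Step 2 multiplies both sides by -1 but fails to reverse the inequality sign. When multiplying (or dividing) an inequality by a negative number, the direction must be reversed. Since 5 < 6, we should get -5 > -6, i.e., -5 > -6.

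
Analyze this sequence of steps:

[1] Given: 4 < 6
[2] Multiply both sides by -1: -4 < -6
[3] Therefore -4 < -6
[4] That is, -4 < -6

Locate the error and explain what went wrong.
Step 2: Multiply both sides by -1: -4 < -6

Step 2 multiplies both sides by -1 but fails to reverse the inequality sign. When multiplying (or dividing) an inequality by a negative number, the direction must be reversed. Since 4 < 6, we should get -4 > -6, i.e., -4 > -6.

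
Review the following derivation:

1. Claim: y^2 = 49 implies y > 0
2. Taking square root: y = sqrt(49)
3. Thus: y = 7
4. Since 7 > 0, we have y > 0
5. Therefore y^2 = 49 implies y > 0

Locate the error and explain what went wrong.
Step 2: Taking square root: y = sqrt(49)

Step 2 takes the square root and assumes the positive root only. The equation y^2 = 49 actually has two solutions: y = 7 and y = -7. The proof silently assumes y > 0 without justification, then uses this assumption to conclude y > 0, which is circular. The counterexample y = -7 shows the claim is false.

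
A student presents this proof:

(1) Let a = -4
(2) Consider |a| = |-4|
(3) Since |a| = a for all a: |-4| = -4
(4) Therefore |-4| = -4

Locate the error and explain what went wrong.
Step 3: Since |a| = a for all a: |-4| = -4

Step 3 incorrectly states that |a| = a for all a. The correct definition is |a| = a when a >= 0, and |a| = -a when a < 0. Since -4 < 0, we have |-4| = -(-4) = 4, not -4.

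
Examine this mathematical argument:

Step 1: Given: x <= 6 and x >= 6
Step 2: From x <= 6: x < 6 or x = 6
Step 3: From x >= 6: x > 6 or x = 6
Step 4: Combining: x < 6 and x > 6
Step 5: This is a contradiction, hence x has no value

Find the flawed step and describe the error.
Step 4: Combining: x < 6 and x > 6

Step 4 incorrectly combines the conditions. From x <= 6 and x >= 6, the intersection is x = 6. The error treats the 'or' cases as 'and' requirements. The correct conclusion is that x = 6 is the unique solution, not that no solution exists.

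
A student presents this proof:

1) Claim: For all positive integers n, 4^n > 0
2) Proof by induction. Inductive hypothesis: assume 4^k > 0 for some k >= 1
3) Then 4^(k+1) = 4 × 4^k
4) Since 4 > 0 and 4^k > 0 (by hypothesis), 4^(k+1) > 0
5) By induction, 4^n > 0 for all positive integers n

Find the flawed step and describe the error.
Step 5: By induction, 4^n > 0 for all positive integers n

Step 5 concludes the proof by induction, but no base case was ever established. A valid induction proof requires: (1) a base case proving 4^1 > 0, and (2) an inductive step showing IF 4^k > 0 THEN 4^(k+1) > 0. Steps 2-4 correctly establish the inductive step, but without the base case the conclusion in step 5 does not follow.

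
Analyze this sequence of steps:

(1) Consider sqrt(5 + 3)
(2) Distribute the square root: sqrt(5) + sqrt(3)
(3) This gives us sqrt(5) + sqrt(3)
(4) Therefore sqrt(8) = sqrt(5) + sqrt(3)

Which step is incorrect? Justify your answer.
Step 2: Distribute the square root: sqrt(5) + sqrt(3)

Step 2 incorrectly 'distributes' the square root over addition. The square root function does not distribute: sqrt(a + b) ≠ sqrt(a) + sqrt(b). In fact, sqrt(5 + 3) = sqrt(8) ≈ 2.8284, while sqrt(5) + sqrt(3) ≈ 3.9681.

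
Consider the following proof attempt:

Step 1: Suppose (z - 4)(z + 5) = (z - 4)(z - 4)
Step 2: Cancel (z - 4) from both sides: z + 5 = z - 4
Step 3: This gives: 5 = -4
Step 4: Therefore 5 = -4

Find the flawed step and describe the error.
Step 2: Cancel (z - 4) from both sides: z + 5 = z - 4

Step 2 cancels (z - 4) from both sides. This is only valid if (z - 4) ≠ 0, i.e., z ≠ 4. When z = 4, both sides equal zero regardless of the other factors. The correct approach requires considering z = 4 as a separate case.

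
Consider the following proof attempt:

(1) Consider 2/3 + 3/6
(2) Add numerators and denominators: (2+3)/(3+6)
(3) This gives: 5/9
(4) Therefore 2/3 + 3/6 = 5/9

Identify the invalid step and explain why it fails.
Step 2: Add numerators and denominators: (2+3)/(3+6)

Step 2 incorrectly adds fractions by separately adding numerators and denominators. This is wrong. The correct method requires a common denominator: 2/3 + 3/6 = (2×6 + 3×3)/(3×6) = 21/18 = 7/6. The method used gives 5/9, which is different.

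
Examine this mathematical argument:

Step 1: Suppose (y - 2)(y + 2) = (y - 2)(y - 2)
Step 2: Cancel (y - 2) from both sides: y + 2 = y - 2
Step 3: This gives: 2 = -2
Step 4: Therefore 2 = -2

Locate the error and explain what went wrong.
Step 2: Cancel (y - 2) from both sides: y + 2 = y - 2

Step 2 cancels (y - 2) from both sides. This is only valid if (y - 2) ≠ 0, i.e., y ≠ 2. When y = 2, both sides equal zero regardless of the other factors. The correct approach requires considering y = 2 as a separate case.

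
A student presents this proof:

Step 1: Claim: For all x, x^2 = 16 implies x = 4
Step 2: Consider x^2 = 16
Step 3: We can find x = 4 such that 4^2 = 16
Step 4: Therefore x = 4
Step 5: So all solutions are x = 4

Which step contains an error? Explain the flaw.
Step 4: Therefore x = 4

Step 4 incorrectly concludes that x = 4 is the only solution. The proof shows that x = 4 is A solution (existence), but does not show it is the ONLY solution (uniqueness). In fact, x = -4 is also a solution since (-4)^2 = 16. Finding one solution doesn't prove there are no others.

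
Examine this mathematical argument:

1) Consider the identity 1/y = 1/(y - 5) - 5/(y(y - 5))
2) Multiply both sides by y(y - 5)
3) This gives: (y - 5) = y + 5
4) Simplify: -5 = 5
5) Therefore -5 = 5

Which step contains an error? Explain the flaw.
Step 3: This gives: (y - 5) = y + 5

Step 3 makes a sign error when clearing denominators. Multiplying -5/(y(y - 5)) by y(y - 5) gives -5, not +5. The correct result is (y - 5) = y - 5, which is trivially true, not (y - 5) = y + 5. (Step 1 is a valid identity: 1/(y - 5) - 5/(y(y - 5)) = (y - 5)/(y(y - 5)) = 1/y.)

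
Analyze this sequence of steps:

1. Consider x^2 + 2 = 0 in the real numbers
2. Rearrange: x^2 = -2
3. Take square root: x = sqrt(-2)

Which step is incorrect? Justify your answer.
Step 3: Take square root: x = sqrt(-2)

Step 3 takes the square root of -2, which is negative. In the real number system, the square root of a negative number is undefined. The equation x^2 + 2 = 0 has no real solutions. Square roots of negative numbers only exist in the complex numbers.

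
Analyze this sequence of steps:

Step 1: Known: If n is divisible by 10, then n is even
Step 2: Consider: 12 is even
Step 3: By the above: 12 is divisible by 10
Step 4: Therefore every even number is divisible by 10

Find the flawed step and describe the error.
Step 3: By the above: 12 is divisible by 10

Step 3 commits the fallacy of affirming the consequent. The known fact 'divisible by 10 → even' does NOT imply 'even → divisible by 10'. That would be the converse, which is false. For example, 12 is even but 12 ÷ 10 = 1.20, which is not an integer.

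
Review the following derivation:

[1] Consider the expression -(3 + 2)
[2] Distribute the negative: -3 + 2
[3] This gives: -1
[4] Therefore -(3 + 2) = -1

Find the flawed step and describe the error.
Step 2: Distribute the negative: -3 + 2

Step 2 incorrectly distributes the negative sign. The correct distribution is -(3 + 2) = -3 - 2 = -5. The negative must be applied to both terms, not just the first. The error treats -(3 + 2) as -3 + 2, which equals -1 instead of -5.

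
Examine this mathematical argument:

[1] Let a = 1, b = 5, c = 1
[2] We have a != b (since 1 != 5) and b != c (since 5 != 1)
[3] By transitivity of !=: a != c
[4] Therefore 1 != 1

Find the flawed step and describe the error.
Step 3: By transitivity of !=: a != c

Step 3 incorrectly applies transitivity to the '!=' relation. Transitivity states: if a R b and b R c, then a R c. However, '!=' is not transitive. Counterexample: 1 != 5 and 5 != 1, but 1 = 1 (both equal 1). Transitivity holds for relations like <, <=, =, but not for !=.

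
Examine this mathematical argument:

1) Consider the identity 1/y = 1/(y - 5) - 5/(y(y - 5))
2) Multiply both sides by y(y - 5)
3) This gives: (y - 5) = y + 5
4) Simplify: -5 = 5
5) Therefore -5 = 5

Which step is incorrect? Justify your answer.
Step 3: This gives: (y - 5) = y + 5

Step 3 makes a sign error when clearing denominators. Multiplying -5/(y(y - 5)) by y(y - 5) gives -5, not +5. The correct result is (y - 5) = y - 5, which is trivially true, not (y - 5) = y + 5. (Step 1 is a valid identity: 1/(y - 5) - 5/(y(y - 5)) = (y - 5)/(y(y - 5)) = 1/y.)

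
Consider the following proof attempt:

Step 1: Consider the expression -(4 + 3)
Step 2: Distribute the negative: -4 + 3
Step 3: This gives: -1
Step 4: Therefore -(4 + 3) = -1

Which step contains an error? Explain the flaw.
Step 2: Distribute the negative: -4 + 3

Step 2 incorrectly distributes the negative sign. The correct distribution is -(4 + 3) = -4 - 3 = -7. The negative must be applied to both terms, not just the first. The error treats -(4 + 3) as -4 + 3, which equals -1 instead of -7.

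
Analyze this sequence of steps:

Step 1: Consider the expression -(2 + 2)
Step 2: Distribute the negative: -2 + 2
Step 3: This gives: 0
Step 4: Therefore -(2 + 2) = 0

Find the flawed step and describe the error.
Step 2: Distribute the negative: -2 + 2

Step 2 incorrectly distributes the negative sign. The correct distribution is -(2 + 2) = -2 - 2 = -4. The negative must be applied to both terms, not just the first. The error treats -(2 + 2) as -2 + 2, which equals 0 instead of -4.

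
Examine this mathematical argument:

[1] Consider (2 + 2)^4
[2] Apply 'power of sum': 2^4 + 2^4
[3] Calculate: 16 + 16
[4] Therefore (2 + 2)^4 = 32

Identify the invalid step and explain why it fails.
Step 2: Apply 'power of sum': 2^4 + 2^4

Step 2 incorrectly applies a non-existent rule '(a+b)^n = a^n + b^n'. This is false in general. The correct expansion uses the binomial theorem. The actual value is (2 + 2)^4 = 4^4 = 256, not 32.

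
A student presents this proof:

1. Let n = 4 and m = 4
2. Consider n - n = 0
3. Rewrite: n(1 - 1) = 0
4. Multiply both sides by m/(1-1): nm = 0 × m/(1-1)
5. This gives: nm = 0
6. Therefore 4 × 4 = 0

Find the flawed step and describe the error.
Step 4: Multiply both sides by m/(1-1): nm = 0 × m/(1-1)

Step 4 multiplies both sides by m/(1-1). However, 1-1 = 0, so this is multiplication by m/0, which is undefined. We cannot multiply by an undefined expression.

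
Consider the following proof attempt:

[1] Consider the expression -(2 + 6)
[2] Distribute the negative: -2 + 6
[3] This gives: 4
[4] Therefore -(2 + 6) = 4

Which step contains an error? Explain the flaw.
Step 2: Distribute the negative: -2 + 6

Step 2 incorrectly distributes the negative sign. The correct distribution is -(2 + 6) = -2 - 6 = -8. The negative must be applied to both terms, not just the first. The error treats -(2 + 6) as -2 + 6, which equals 4 instead of -8.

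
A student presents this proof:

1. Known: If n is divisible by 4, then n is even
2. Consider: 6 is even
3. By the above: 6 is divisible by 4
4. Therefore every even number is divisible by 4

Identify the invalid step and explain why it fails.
Step 3: By the above: 6 is divisible by 4

Step 3 commits the fallacy of affirming the consequent. The known fact 'divisible by 4 → even' does NOT imply 'even → divisible by 4'. That would be the converse, which is false. For example, 6 is even but 6 ÷ 4 = 1.50, which is not an integer.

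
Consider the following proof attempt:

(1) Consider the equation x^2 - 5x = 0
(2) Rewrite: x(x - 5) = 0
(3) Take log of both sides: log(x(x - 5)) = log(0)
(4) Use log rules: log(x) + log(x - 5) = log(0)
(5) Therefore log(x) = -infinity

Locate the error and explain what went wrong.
Step 3: Take log of both sides: log(x(x - 5)) = log(0)

Step 3 takes the logarithm of both sides, resulting in log(0) on the right side. The logarithm is only defined for positive numbers; log(0) is undefined (approaches negative infinity). This operation is invalid.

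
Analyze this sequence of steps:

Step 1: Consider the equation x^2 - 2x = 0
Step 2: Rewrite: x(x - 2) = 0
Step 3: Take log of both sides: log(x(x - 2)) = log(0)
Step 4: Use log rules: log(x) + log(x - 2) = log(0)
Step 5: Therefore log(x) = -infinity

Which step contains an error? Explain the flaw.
Step 3: Take log of both sides: log(x(x - 2)) = log(0)

Step 3 takes the logarithm of both sides, resulting in log(0) on the right side. The logarithm is only defined for positive numbers; log(0) is undefined (approaches negative infinity). This operation is invalid.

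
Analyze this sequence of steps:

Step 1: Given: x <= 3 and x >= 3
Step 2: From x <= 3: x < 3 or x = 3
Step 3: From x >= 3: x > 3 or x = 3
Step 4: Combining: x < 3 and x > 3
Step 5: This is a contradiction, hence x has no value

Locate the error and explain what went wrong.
Step 4: Combining: x < 3 and x > 3

Step 4 incorrectly combines the conditions. From x <= 3 and x >= 3, the intersection is x = 3. The error treats the 'or' cases as 'and' requirements. The correct conclusion is that x = 3 is the unique solution, not that no solution exists.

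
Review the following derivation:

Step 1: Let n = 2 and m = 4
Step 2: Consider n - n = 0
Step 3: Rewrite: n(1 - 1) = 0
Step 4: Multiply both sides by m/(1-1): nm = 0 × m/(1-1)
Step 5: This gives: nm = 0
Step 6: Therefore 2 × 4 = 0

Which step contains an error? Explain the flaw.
Step 4: Multiply both sides by m/(1-1): nm = 0 × m/(1-1)

Step 4 multiplies both sides by m/(1-1). However, 1-1 = 0, so this is multiplication by m/0, which is undefined. We cannot multiply by an undefined expression.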